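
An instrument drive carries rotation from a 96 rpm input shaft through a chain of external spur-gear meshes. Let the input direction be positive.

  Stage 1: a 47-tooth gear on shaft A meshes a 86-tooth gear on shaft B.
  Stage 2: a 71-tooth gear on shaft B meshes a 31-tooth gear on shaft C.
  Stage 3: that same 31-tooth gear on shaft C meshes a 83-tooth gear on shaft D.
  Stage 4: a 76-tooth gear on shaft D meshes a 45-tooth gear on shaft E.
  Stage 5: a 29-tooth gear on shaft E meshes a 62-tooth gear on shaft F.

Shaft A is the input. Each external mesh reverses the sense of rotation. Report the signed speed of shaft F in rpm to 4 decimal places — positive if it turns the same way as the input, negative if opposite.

-35.4534 rpm (opposite to input, |ω| = 35.4534 rpm)

Stage 1 [47T→86T]: ω = 96.0000×47/86 = 52.4651 rpm, dir flips to −; running = −52.4651
Stage 2 [71T→31T]: ω = 52.4651×71/31 = 120.1620 rpm, dir flips to +; running = +120.1620
Stage 3 [31T→83T]: ω = 120.1620×31/83 = 44.8798 rpm, dir flips to −; running = −44.8798
Stage 4 [76T→45T]: ω = 44.8798×76/45 = 75.7970 rpm, dir flips to +; running = +75.7970
Stage 5 [29T→62T]: ω = 75.7970×29/62 = 35.4534 rpm, dir flips to −; running = −35.4534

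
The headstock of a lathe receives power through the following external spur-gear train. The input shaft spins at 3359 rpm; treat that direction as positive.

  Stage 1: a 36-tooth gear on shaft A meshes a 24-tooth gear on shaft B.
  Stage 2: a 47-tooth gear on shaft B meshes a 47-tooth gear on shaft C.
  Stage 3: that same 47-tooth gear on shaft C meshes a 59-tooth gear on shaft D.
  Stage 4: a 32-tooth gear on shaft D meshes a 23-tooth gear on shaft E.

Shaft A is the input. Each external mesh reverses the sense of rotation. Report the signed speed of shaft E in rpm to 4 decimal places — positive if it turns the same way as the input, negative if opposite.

+5584.3066 rpm (same as input, |ω| = 5584.3066 rpm)

Stage 1 [36T→24T]: ω = 3359.0000×36/24 = 5038.5000 rpm, dir flips to −; running = −5038.5000
Stage 2 [47T→47T]: ω = 5038.5000×47/47 = 5038.5000 rpm, dir flips to +; running = +5038.5000
Stage 3 [47T→59T]: ω = 5038.5000×47/59 = 4013.7203 rpm, dir flips to −; running = −4013.7203
Stage 4 [32T→23T]: ω = 4013.7203×32/23 = 5584.3066 rpm, dir flips to +; running = +5584.3066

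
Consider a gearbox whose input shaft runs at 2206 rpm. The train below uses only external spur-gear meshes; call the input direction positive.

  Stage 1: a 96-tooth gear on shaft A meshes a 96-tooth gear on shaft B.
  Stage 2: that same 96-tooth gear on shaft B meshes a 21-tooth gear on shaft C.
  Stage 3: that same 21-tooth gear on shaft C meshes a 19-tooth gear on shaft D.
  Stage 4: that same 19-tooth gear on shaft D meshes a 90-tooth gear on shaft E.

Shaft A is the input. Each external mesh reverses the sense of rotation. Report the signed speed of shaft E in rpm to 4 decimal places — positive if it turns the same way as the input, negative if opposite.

+2353.0667 rpm (same as input, |ω| = 2353.0667 rpm)

Stage 1 [96T→96T]: ω = 2206.0000×96/96 = 2206.0000 rpm, dir flips to −; running = −2206.0000
Stage 2 [96T→21T]: ω = 2206.0000×96/21 = 10084.5714 rpm, dir flips to +; running = +10084.5714
Stage 3 [21T→19T]: ω = 10084.5714×21/19 = 11146.1053 rpm, dir flips to −; running = −11146.1053
Stage 4 [19T→90T]: ω = 11146.1053×19/90 = 2353.0667 rpm, dir flips to +; running = +2353.0667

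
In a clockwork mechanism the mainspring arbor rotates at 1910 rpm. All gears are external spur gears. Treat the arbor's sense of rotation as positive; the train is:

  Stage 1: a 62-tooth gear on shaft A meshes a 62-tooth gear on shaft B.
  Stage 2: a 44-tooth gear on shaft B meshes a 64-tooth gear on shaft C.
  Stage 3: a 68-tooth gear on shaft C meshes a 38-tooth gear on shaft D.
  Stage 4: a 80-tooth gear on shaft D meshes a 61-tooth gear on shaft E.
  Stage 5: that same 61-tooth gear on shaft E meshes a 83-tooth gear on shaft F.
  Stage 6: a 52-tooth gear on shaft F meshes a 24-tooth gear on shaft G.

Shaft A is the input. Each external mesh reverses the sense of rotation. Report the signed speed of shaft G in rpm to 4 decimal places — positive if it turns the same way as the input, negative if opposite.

Stage 1 [62T→62T]: ω = 1910.0000×62/62 = 1910.0000 rpm, dir flips to −; running = −1910.0000
Stage 2 [44T→64T]: ω = 1910.0000×44/64 = 1313.1250 rpm, dir flips to +; running = +1313.1250
Stage 3 [68T→38T]: ω = 1313.1250×68/38 = 2349.8026 rpm, dir flips to −; running = −2349.8026
Stage 4 [80T→61T]: ω = 2349.8026×80/61 = 3081.7084 rpm, dir flips to +; running = +3081.7084
Stage 5 [61T→83T]: ω = 3081.7084×61/83 = 2264.8700 rpm, dir flips to −; running = −2264.8700
Stage 6 [52T→24T]: ω = 2264.8700×52/24 = 4907.2183 rpm, dir flips to +; running = +4907.2183

+4907.2183 rpm (same as input, |ω| = 4907.2183 rpm)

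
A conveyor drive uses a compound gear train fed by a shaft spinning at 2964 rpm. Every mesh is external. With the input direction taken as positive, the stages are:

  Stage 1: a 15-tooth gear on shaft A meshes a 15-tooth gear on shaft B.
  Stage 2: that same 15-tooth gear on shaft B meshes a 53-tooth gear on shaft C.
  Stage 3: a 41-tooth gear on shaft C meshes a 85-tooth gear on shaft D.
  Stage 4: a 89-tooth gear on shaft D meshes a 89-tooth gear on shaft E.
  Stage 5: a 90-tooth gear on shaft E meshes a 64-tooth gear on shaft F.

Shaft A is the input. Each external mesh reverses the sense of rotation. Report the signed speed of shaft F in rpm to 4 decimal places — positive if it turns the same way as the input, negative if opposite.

Stage 1 [15T→15T]: ω = 2964.0000×15/15 = 2964.0000 rpm, dir flips to −; running = −2964.0000
Stage 2 [15T→53T]: ω = 2964.0000×15/53 = 838.8679 rpm, dir flips to +; running = +838.8679
Stage 3 [41T→85T]: ω = 838.8679×41/85 = 404.6304 rpm, dir flips to −; running = −404.6304
Stage 4 [89T→89T]: ω = 404.6304×89/89 = 404.6304 rpm, dir flips to +; running = +404.6304
Stage 5 [90T→64T]: ω = 404.6304×90/64 = 569.0115 rpm, dir flips to −; running = −569.0115

-569.0115 rpm (opposite to input, |ω| = 569.0115 rpm)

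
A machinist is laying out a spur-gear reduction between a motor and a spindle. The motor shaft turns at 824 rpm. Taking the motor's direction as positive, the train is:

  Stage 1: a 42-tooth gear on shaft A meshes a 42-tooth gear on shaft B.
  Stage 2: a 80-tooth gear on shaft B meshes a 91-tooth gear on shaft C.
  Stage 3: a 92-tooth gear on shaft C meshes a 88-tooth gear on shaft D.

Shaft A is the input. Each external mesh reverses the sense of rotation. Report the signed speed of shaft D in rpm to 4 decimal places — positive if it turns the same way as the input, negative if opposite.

-757.3227 rpm (opposite to input, |ω| = 757.3227 rpm)

Stage 1 [42T→42T]: ω = 824.0000×42/42 = 824.0000 rpm, dir flips to −; running = −824.0000
Stage 2 [80T→91T]: ω = 824.0000×80/91 = 724.3956 rpm, dir flips to +; running = +724.3956
Stage 3 [92T→88T]: ω = 724.3956×92/88 = 757.3227 rpm, dir flips to −; running = −757.3227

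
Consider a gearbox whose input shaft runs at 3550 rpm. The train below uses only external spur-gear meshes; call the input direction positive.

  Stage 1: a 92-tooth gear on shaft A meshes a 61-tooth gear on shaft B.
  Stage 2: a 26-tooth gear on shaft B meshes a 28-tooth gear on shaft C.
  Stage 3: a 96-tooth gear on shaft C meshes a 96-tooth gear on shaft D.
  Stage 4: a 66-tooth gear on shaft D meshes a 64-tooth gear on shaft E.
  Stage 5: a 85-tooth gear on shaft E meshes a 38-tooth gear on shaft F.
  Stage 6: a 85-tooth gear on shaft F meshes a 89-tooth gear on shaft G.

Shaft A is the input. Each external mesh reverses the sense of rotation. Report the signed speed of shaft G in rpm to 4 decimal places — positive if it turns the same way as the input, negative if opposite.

Stage 1 [92T→61T]: ω = 3550.0000×92/61 = 5354.0984 rpm, dir flips to −; running = −5354.0984
Stage 2 [26T→28T]: ω = 5354.0984×26/28 = 4971.6628 rpm, dir flips to +; running = +4971.6628
Stage 3 [96T→96T]: ω = 4971.6628×96/96 = 4971.6628 rpm, dir flips to −; running = −4971.6628
Stage 4 [66T→64T]: ω = 4971.6628×66/64 = 5127.0272 rpm, dir flips to +; running = +5127.0272
Stage 5 [85T→38T]: ω = 5127.0272×85/38 = 11468.3504 rpm, dir flips to −; running = −11468.3504
Stage 6 [85T→89T]: ω = 11468.3504×85/89 = 10952.9189 rpm, dir flips to +; running = +10952.9189

+10952.9189 rpm (same as input, |ω| = 10952.9189 rpm)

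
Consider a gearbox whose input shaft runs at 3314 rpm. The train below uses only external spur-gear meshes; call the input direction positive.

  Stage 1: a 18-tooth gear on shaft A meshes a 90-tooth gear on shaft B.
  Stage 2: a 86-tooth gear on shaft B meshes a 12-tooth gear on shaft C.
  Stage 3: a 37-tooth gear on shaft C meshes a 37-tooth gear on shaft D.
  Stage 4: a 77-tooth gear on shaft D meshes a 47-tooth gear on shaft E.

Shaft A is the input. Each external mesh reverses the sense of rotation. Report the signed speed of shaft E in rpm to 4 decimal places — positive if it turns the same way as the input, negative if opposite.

+7782.0241 rpm (same as input, |ω| = 7782.0241 rpm)

Stage 1 [18T→90T]: ω = 3314.0000×18/90 = 662.8000 rpm, dir flips to −; running = −662.8000
Stage 2 [86T→12T]: ω = 662.8000×86/12 = 4750.0667 rpm, dir flips to +; running = +4750.0667
Stage 3 [37T→37T]: ω = 4750.0667×37/37 = 4750.0667 rpm, dir flips to −; running = −4750.0667
Stage 4 [77T→47T]: ω = 4750.0667×77/47 = 7782.0241 rpm, dir flips to +; running = +7782.0241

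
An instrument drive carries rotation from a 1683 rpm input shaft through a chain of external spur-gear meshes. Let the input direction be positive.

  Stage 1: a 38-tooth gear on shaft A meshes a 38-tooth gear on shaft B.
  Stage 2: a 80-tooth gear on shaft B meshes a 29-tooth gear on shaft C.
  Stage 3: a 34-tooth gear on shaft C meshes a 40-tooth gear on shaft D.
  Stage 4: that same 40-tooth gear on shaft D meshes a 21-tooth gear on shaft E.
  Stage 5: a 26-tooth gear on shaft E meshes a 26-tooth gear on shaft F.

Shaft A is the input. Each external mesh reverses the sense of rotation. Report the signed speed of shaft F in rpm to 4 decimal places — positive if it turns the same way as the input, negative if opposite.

-7516.8473 rpm (opposite to input, |ω| = 7516.8473 rpm)

Stage 1 [38T→38T]: ω = 1683.0000×38/38 = 1683.0000 rpm, dir flips to −; running = −1683.0000
Stage 2 [80T→29T]: ω = 1683.0000×80/29 = 4642.7586 rpm, dir flips to +; running = +4642.7586
Stage 3 [34T→40T]: ω = 4642.7586×34/40 = 3946.3448 rpm, dir flips to −; running = −3946.3448
Stage 4 [40T→21T]: ω = 3946.3448×40/21 = 7516.8473 rpm, dir flips to +; running = +7516.8473
Stage 5 [26T→26T]: ω = 7516.8473×26/26 = 7516.8473 rpm, dir flips to −; running = −7516.8473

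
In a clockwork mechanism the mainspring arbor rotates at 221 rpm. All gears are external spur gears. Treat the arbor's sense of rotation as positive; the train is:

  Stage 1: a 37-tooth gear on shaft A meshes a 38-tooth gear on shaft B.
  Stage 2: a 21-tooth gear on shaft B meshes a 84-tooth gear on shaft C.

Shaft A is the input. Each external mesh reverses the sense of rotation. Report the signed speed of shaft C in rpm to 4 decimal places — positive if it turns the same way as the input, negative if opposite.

+53.7961 rpm (same as input, |ω| = 53.7961 rpm)

Stage 1 [37T→38T]: ω = 221.0000×37/38 = 215.1842 rpm, dir flips to −; running = −215.1842
Stage 2 [21T→84T]: ω = 215.1842×21/84 = 53.7961 rpm, dir flips to +; running = +53.7961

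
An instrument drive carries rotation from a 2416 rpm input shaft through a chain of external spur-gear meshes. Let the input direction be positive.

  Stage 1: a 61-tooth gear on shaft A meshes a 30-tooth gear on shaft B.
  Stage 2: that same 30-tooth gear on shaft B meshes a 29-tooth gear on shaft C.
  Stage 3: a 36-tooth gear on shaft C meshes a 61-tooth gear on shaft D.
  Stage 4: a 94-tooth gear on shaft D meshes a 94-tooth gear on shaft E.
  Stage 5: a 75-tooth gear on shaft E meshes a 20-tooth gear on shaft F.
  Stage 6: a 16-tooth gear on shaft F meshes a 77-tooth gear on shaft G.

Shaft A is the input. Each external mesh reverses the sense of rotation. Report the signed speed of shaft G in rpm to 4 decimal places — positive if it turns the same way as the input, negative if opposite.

Stage 1 [61T→30T]: ω = 2416.0000×61/30 = 4912.5333 rpm, dir flips to −; running = −4912.5333
Stage 2 [30T→29T]: ω = 4912.5333×30/29 = 5081.9310 rpm, dir flips to +; running = +5081.9310
Stage 3 [36T→61T]: ω = 5081.9310×36/61 = 2999.1724 rpm, dir flips to −; running = −2999.1724
Stage 4 [94T→94T]: ω = 2999.1724×94/94 = 2999.1724 rpm, dir flips to +; running = +2999.1724
Stage 5 [75T→20T]: ω = 2999.1724×75/20 = 11246.8966 rpm, dir flips to −; running = −11246.8966
Stage 6 [16T→77T]: ω = 11246.8966×16/77 = 2337.0175 rpm, dir flips to +; running = +2337.0175

+2337.0175 rpm (same as input, |ω| = 2337.0175 rpm)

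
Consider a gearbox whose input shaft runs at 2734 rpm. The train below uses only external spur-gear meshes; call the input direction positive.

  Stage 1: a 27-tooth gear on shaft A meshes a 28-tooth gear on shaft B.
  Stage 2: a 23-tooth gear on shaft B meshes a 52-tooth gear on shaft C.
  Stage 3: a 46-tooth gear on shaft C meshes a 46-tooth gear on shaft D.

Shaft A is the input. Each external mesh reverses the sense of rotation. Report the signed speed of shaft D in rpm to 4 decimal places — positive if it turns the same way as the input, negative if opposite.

-1166.0810 rpm (opposite to input, |ω| = 1166.0810 rpm)

Stage 1 [27T→28T]: ω = 2734.0000×27/28 = 2636.3571 rpm, dir flips to −; running = −2636.3571
Stage 2 [23T→52T]: ω = 2636.3571×23/52 = 1166.0810 rpm, dir flips to +; running = +1166.0810
Stage 3 [46T→46T]: ω = 1166.0810×46/46 = 1166.0810 rpm, dir flips to −; running = −1166.0810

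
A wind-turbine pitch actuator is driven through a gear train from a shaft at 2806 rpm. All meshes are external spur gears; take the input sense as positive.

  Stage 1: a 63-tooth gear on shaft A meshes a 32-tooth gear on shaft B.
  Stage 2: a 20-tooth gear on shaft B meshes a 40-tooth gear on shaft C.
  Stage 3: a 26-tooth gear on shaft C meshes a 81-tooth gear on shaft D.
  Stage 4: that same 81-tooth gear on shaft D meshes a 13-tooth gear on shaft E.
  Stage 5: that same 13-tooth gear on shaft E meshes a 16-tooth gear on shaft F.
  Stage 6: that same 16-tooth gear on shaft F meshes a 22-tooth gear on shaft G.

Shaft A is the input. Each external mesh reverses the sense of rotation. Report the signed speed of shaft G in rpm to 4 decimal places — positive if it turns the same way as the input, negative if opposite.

+3264.3665 rpm (same as input, |ω| = 3264.3665 rpm)

Stage 1 [63T→32T]: ω = 2806.0000×63/32 = 5524.3125 rpm, dir flips to −; running = −5524.3125
Stage 2 [20T→40T]: ω = 5524.3125×20/40 = 2762.1562 rpm, dir flips to +; running = +2762.1562
Stage 3 [26T→81T]: ω = 2762.1562×26/81 = 886.6181 rpm, dir flips to −; running = −886.6181
Stage 4 [81T→13T]: ω = 886.6181×81/13 = 5524.3125 rpm, dir flips to +; running = +5524.3125
Stage 5 [13T→16T]: ω = 5524.3125×13/16 = 4488.5039 rpm, dir flips to −; running = −4488.5039
Stage 6 [16T→22T]: ω = 4488.5039×16/22 = 3264.3665 rpm, dir flips to +; running = +3264.3665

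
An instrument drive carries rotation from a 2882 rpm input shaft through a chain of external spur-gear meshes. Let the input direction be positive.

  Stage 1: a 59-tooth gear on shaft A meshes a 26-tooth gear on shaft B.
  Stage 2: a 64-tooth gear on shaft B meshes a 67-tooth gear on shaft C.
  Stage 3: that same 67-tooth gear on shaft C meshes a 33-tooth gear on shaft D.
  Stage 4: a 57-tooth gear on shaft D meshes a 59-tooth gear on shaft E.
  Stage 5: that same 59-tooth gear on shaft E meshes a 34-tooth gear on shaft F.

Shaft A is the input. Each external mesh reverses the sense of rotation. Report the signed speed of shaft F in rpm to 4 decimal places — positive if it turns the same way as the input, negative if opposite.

Stage 1 [59T→26T]: ω = 2882.0000×59/26 = 6539.9231 rpm, dir flips to −; running = −6539.9231
Stage 2 [64T→67T]: ω = 6539.9231×64/67 = 6247.0907 rpm, dir flips to +; running = +6247.0907
Stage 3 [67T→33T]: ω = 6247.0907×67/33 = 12683.4872 rpm, dir flips to −; running = −12683.4872
Stage 4 [57T→59T]: ω = 12683.4872×57/59 = 12253.5385 rpm, dir flips to +; running = +12253.5385
Stage 5 [59T→34T]: ω = 12253.5385×59/34 = 21263.4932 rpm, dir flips to −; running = −21263.4932

-21263.4932 rpm (opposite to input, |ω| = 21263.4932 rpm)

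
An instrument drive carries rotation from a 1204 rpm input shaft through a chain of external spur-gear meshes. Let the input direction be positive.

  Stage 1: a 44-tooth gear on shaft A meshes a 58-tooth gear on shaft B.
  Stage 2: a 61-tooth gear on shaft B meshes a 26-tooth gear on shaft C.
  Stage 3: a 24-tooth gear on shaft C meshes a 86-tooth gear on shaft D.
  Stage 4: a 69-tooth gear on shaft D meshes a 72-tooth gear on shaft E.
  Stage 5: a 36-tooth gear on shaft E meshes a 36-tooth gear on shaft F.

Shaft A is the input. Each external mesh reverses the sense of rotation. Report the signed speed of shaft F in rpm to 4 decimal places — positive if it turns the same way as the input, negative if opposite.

Stage 1 [44T→58T]: ω = 1204.0000×44/58 = 913.3793 rpm, dir flips to −; running = −913.3793
Stage 2 [61T→26T]: ω = 913.3793×61/26 = 2142.9284 rpm, dir flips to +; running = +2142.9284
Stage 3 [24T→86T]: ω = 2142.9284×24/86 = 598.0265 rpm, dir flips to −; running = −598.0265
Stage 4 [69T→72T]: ω = 598.0265×69/72 = 573.1088 rpm, dir flips to +; running = +573.1088
Stage 5 [36T→36T]: ω = 573.1088×36/36 = 573.1088 rpm, dir flips to −; running = −573.1088

-573.1088 rpm (opposite to input, |ω| = 573.1088 rpm)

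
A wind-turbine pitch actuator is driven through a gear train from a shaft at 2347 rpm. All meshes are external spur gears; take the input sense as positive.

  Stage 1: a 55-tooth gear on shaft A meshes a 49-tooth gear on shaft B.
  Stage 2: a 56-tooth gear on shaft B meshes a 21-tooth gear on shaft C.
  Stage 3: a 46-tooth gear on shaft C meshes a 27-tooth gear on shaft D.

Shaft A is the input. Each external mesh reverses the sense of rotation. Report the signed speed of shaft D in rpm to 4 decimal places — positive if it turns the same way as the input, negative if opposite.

-11968.5765 rpm (opposite to input, |ω| = 11968.5765 rpm)

Stage 1 [55T→49T]: ω = 2347.0000×55/49 = 2634.3878 rpm, dir flips to −; running = −2634.3878
Stage 2 [56T→21T]: ω = 2634.3878×56/21 = 7025.0340 rpm, dir flips to +; running = +7025.0340
Stage 3 [46T→27T]: ω = 7025.0340×46/27 = 11968.5765 rpm, dir flips to −; running = −11968.5765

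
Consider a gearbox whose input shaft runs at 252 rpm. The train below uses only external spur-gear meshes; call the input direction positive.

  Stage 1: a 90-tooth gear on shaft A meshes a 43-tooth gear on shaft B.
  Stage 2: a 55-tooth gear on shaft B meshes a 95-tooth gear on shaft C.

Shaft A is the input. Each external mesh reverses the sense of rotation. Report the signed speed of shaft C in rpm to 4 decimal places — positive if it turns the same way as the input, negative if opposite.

+305.3611 rpm (same as input, |ω| = 305.3611 rpm)

Stage 1 [90T→43T]: ω = 252.0000×90/43 = 527.4419 rpm, dir flips to −; running = −527.4419
Stage 2 [55T→95T]: ω = 527.4419×55/95 = 305.3611 rpm, dir flips to +; running = +305.3611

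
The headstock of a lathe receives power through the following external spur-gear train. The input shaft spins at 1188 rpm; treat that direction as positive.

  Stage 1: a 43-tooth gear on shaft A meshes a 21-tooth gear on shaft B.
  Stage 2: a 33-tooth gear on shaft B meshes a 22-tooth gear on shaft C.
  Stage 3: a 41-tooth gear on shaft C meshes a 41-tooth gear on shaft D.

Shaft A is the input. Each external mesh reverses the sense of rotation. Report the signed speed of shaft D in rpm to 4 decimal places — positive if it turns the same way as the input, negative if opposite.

-3648.8571 rpm (opposite to input, |ω| = 3648.8571 rpm)

Stage 1 [43T→21T]: ω = 1188.0000×43/21 = 2432.5714 rpm, dir flips to −; running = −2432.5714
Stage 2 [33T→22T]: ω = 2432.5714×33/22 = 3648.8571 rpm, dir flips to +; running = +3648.8571
Stage 3 [41T→41T]: ω = 3648.8571×41/41 = 3648.8571 rpm, dir flips to −; running = −3648.8571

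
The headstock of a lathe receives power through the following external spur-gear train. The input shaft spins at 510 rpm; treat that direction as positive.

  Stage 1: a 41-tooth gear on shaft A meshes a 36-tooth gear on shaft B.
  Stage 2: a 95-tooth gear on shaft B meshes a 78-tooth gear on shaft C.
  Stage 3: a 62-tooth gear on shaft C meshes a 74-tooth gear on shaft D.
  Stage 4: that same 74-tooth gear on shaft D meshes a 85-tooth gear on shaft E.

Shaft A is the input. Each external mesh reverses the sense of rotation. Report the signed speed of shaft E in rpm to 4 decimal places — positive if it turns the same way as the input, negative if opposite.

Stage 1 [41T→36T]: ω = 510.0000×41/36 = 580.8333 rpm, dir flips to −; running = −580.8333
Stage 2 [95T→78T]: ω = 580.8333×95/78 = 707.4252 rpm, dir flips to +; running = +707.4252
Stage 3 [62T→74T]: ω = 707.4252×62/74 = 592.7076 rpm, dir flips to −; running = −592.7076
Stage 4 [74T→85T]: ω = 592.7076×74/85 = 516.0043 rpm, dir flips to +; running = +516.0043

+516.0043 rpm (same as input, |ω| = 516.0043 rpm)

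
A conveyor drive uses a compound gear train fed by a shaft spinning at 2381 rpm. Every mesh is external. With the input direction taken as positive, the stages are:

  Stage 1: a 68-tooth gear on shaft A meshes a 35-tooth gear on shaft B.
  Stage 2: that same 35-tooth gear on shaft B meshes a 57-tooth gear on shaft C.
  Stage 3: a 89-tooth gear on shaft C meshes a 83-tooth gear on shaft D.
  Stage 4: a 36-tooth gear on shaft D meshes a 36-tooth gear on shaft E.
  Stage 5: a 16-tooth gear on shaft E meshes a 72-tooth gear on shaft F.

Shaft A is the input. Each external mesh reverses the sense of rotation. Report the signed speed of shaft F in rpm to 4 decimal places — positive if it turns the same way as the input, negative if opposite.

-676.8507 rpm (opposite to input, |ω| = 676.8507 rpm)

Stage 1 [68T→35T]: ω = 2381.0000×68/35 = 4625.9429 rpm, dir flips to −; running = −4625.9429
Stage 2 [35T→57T]: ω = 4625.9429×35/57 = 2840.4912 rpm, dir flips to +; running = +2840.4912
Stage 3 [89T→83T]: ω = 2840.4912×89/83 = 3045.8279 rpm, dir flips to −; running = −3045.8279
Stage 4 [36T→36T]: ω = 3045.8279×36/36 = 3045.8279 rpm, dir flips to +; running = +3045.8279
Stage 5 [16T→72T]: ω = 3045.8279×16/72 = 676.8507 rpm, dir flips to −; running = −676.8507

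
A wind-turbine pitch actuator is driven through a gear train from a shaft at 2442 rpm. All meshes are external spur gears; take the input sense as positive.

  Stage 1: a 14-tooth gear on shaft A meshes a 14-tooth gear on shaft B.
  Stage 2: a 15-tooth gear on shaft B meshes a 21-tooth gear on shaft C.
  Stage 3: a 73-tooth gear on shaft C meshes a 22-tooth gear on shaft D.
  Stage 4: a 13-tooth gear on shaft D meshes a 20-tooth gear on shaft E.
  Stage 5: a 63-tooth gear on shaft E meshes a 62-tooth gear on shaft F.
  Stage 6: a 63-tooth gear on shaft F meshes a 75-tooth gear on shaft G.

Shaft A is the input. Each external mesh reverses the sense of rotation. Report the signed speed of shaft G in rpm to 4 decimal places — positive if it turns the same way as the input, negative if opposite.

Stage 1 [14T→14T]: ω = 2442.0000×14/14 = 2442.0000 rpm, dir flips to −; running = −2442.0000
Stage 2 [15T→21T]: ω = 2442.0000×15/21 = 1744.2857 rpm, dir flips to +; running = +1744.2857
Stage 3 [73T→22T]: ω = 1744.2857×73/22 = 5787.8571 rpm, dir flips to −; running = −5787.8571
Stage 4 [13T→20T]: ω = 5787.8571×13/20 = 3762.1071 rpm, dir flips to +; running = +3762.1071
Stage 5 [63T→62T]: ω = 3762.1071×63/62 = 3822.7863 rpm, dir flips to −; running = −3822.7863
Stage 6 [63T→75T]: ω = 3822.7863×63/75 = 3211.1405 rpm, dir flips to +; running = +3211.1405

+3211.1405 rpm (same as input, |ω| = 3211.1405 rpm)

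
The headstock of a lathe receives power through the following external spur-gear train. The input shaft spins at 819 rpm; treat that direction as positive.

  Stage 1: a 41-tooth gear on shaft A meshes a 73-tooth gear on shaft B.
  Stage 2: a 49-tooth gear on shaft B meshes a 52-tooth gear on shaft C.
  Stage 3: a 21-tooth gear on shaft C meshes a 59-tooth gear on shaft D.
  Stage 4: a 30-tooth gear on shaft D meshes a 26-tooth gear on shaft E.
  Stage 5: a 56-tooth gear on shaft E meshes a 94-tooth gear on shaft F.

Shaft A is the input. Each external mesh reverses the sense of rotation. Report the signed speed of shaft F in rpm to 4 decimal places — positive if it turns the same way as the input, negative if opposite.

-106.0506 rpm (opposite to input, |ω| = 106.0506 rpm)

Stage 1 [41T→73T]: ω = 819.0000×41/73 = 459.9863 rpm, dir flips to −; running = −459.9863
Stage 2 [49T→52T]: ω = 459.9863×49/52 = 433.4486 rpm, dir flips to +; running = +433.4486
Stage 3 [21T→59T]: ω = 433.4486×21/59 = 154.2783 rpm, dir flips to −; running = −154.2783
Stage 4 [30T→26T]: ω = 154.2783×30/26 = 178.0135 rpm, dir flips to +; running = +178.0135
Stage 5 [56T→94T]: ω = 178.0135×56/94 = 106.0506 rpm, dir flips to −; running = −106.0506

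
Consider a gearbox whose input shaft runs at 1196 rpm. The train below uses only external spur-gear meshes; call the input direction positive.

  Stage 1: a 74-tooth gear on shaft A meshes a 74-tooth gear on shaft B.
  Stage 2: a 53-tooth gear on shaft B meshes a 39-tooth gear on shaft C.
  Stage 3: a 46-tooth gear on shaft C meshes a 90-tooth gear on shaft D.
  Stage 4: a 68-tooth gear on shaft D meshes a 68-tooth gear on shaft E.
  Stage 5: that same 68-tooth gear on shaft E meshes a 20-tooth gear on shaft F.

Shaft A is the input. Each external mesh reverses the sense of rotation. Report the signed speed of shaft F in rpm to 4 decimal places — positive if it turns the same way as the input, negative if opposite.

-2824.4681 rpm (opposite to input, |ω| = 2824.4681 rpm)

Stage 1 [74T→74T]: ω = 1196.0000×74/74 = 1196.0000 rpm, dir flips to −; running = −1196.0000
Stage 2 [53T→39T]: ω = 1196.0000×53/39 = 1625.3333 rpm, dir flips to +; running = +1625.3333
Stage 3 [46T→90T]: ω = 1625.3333×46/90 = 830.7259 rpm, dir flips to −; running = −830.7259
Stage 4 [68T→68T]: ω = 830.7259×68/68 = 830.7259 rpm, dir flips to +; running = +830.7259
Stage 5 [68T→20T]: ω = 830.7259×68/20 = 2824.4681 rpm, dir flips to −; running = −2824.4681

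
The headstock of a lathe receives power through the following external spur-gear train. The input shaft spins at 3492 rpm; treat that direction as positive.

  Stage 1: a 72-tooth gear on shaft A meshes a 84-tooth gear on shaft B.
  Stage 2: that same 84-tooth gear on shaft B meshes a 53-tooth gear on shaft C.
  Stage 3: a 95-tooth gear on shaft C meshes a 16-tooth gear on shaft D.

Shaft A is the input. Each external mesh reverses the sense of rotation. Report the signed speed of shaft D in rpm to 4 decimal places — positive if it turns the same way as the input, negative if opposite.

-28166.6038 rpm (opposite to input, |ω| = 28166.6038 rpm)

Stage 1 [72T→84T]: ω = 3492.0000×72/84 = 2993.1429 rpm, dir flips to −; running = −2993.1429
Stage 2 [84T→53T]: ω = 2993.1429×84/53 = 4743.8491 rpm, dir flips to +; running = +4743.8491
Stage 3 [95T→16T]: ω = 4743.8491×95/16 = 28166.6038 rpm, dir flips to −; running = −28166.6038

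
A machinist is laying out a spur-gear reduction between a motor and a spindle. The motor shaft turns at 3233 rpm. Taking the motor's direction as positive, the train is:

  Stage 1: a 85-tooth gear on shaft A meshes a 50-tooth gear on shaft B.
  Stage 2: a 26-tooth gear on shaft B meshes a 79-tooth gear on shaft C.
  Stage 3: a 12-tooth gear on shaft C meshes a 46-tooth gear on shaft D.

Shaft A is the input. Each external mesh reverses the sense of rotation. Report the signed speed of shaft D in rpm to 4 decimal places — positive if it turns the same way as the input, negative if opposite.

-471.8721 rpm (opposite to input, |ω| = 471.8721 rpm)

Stage 1 [85T→50T]: ω = 3233.0000×85/50 = 5496.1000 rpm, dir flips to −; running = −5496.1000
Stage 2 [26T→79T]: ω = 5496.1000×26/79 = 1808.8430 rpm, dir flips to +; running = +1808.8430
Stage 3 [12T→46T]: ω = 1808.8430×12/46 = 471.8721 rpm, dir flips to −; running = −471.8721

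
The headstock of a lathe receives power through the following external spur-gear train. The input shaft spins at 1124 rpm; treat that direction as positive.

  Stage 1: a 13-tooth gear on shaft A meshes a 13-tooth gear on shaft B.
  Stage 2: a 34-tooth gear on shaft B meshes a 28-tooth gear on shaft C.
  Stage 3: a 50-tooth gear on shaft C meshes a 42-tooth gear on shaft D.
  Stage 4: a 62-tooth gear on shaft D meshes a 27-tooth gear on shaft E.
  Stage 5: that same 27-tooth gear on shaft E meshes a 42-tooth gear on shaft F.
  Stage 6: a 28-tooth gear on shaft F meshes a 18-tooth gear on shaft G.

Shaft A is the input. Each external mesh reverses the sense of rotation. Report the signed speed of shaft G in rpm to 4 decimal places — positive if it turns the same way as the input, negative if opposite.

+3731.0910 rpm (same as input, |ω| = 3731.0910 rpm)

Stage 1 [13T→13T]: ω = 1124.0000×13/13 = 1124.0000 rpm, dir flips to −; running = −1124.0000
Stage 2 [34T→28T]: ω = 1124.0000×34/28 = 1364.8571 rpm, dir flips to +; running = +1364.8571
Stage 3 [50T→42T]: ω = 1364.8571×50/42 = 1624.8299 rpm, dir flips to −; running = −1624.8299
Stage 4 [62T→27T]: ω = 1624.8299×62/27 = 3731.0910 rpm, dir flips to +; running = +3731.0910
Stage 5 [27T→42T]: ω = 3731.0910×27/42 = 2398.5585 rpm, dir flips to −; running = −2398.5585
Stage 6 [28T→18T]: ω = 2398.5585×28/18 = 3731.0910 rpm, dir flips to +; running = +3731.0910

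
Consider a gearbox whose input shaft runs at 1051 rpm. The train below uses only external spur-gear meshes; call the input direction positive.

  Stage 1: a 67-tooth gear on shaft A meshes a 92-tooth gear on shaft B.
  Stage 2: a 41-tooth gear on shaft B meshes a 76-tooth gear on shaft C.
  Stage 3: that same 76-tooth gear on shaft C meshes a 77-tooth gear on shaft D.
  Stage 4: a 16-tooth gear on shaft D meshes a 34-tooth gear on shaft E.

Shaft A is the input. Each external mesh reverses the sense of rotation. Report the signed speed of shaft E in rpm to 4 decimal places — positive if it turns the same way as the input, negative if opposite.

Stage 1 [67T→92T]: ω = 1051.0000×67/92 = 765.4022 rpm, dir flips to −; running = −765.4022
Stage 2 [41T→76T]: ω = 765.4022×41/76 = 412.9143 rpm, dir flips to +; running = +412.9143
Stage 3 [76T→77T]: ω = 412.9143×76/77 = 407.5518 rpm, dir flips to −; running = −407.5518
Stage 4 [16T→34T]: ω = 407.5518×16/34 = 191.7891 rpm, dir flips to +; running = +191.7891

+191.7891 rpm (same as input, |ω| = 191.7891 rpm)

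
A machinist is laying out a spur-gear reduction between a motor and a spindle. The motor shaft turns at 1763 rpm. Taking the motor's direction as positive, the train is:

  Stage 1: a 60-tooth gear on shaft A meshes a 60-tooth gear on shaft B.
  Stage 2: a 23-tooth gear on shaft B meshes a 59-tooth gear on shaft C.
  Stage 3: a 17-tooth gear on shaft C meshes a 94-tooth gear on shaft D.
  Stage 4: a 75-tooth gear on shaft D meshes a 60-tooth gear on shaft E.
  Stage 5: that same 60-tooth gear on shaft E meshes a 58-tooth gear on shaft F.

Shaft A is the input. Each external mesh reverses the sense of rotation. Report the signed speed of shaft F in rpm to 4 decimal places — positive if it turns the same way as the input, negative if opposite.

-160.7246 rpm (opposite to input, |ω| = 160.7246 rpm)

Stage 1 [60T→60T]: ω = 1763.0000×60/60 = 1763.0000 rpm, dir flips to −; running = −1763.0000
Stage 2 [23T→59T]: ω = 1763.0000×23/59 = 687.2712 rpm, dir flips to +; running = +687.2712
Stage 3 [17T→94T]: ω = 687.2712×17/94 = 124.2937 rpm, dir flips to −; running = −124.2937
Stage 4 [75T→60T]: ω = 124.2937×75/60 = 155.3672 rpm, dir flips to +; running = +155.3672
Stage 5 [60T→58T]: ω = 155.3672×60/58 = 160.7246 rpm, dir flips to −; running = −160.7246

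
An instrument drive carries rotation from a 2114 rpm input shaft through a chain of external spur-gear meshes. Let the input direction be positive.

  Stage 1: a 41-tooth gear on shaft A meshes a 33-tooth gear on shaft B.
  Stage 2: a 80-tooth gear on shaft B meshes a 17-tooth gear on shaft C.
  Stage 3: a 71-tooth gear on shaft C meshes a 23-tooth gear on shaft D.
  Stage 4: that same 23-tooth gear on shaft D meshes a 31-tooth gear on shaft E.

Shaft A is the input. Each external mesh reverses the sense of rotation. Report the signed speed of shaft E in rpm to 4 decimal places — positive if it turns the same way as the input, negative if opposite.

+28308.2238 rpm (same as input, |ω| = 28308.2238 rpm)

Stage 1 [41T→33T]: ω = 2114.0000×41/33 = 2626.4848 rpm, dir flips to −; running = −2626.4848
Stage 2 [80T→17T]: ω = 2626.4848×80/17 = 12359.9287 rpm, dir flips to +; running = +12359.9287
Stage 3 [71T→23T]: ω = 12359.9287×71/23 = 38154.5625 rpm, dir flips to −; running = −38154.5625
Stage 4 [23T→31T]: ω = 38154.5625×23/31 = 28308.2238 rpm, dir flips to +; running = +28308.2238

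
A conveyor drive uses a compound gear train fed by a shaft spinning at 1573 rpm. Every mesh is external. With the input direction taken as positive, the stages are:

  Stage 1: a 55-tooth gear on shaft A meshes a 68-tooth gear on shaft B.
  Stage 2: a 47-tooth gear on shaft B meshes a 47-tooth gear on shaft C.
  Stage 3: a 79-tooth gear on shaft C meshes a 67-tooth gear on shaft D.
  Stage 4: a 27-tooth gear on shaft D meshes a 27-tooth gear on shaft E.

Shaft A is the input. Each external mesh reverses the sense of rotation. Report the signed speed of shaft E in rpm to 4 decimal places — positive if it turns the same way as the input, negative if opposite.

+1500.1504 rpm (same as input, |ω| = 1500.1504 rpm)

Stage 1 [55T→68T]: ω = 1573.0000×55/68 = 1272.2794 rpm, dir flips to −; running = −1272.2794
Stage 2 [47T→47T]: ω = 1272.2794×47/47 = 1272.2794 rpm, dir flips to +; running = +1272.2794
Stage 3 [79T→67T]: ω = 1272.2794×79/67 = 1500.1504 rpm, dir flips to −; running = −1500.1504
Stage 4 [27T→27T]: ω = 1500.1504×27/27 = 1500.1504 rpm, dir flips to +; running = +1500.1504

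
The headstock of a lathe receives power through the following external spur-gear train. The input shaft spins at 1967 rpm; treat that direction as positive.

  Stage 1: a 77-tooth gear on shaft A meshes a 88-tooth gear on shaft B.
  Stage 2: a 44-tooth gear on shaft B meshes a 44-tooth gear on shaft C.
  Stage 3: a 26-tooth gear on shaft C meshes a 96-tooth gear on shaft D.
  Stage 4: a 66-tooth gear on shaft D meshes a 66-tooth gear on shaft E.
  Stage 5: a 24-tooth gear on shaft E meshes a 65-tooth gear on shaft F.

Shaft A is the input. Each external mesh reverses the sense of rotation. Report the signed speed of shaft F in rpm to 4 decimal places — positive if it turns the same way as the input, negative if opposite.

Stage 1 [77T→88T]: ω = 1967.0000×77/88 = 1721.1250 rpm, dir flips to −; running = −1721.1250
Stage 2 [44T→44T]: ω = 1721.1250×44/44 = 1721.1250 rpm, dir flips to +; running = +1721.1250
Stage 3 [26T→96T]: ω = 1721.1250×26/96 = 466.1380 rpm, dir flips to −; running = −466.1380
Stage 4 [66T→66T]: ω = 466.1380×66/66 = 466.1380 rpm, dir flips to +; running = +466.1380
Stage 5 [24T→65T]: ω = 466.1380×24/65 = 172.1125 rpm, dir flips to −; running = −172.1125

-172.1125 rpm (opposite to input, |ω| = 172.1125 rpm)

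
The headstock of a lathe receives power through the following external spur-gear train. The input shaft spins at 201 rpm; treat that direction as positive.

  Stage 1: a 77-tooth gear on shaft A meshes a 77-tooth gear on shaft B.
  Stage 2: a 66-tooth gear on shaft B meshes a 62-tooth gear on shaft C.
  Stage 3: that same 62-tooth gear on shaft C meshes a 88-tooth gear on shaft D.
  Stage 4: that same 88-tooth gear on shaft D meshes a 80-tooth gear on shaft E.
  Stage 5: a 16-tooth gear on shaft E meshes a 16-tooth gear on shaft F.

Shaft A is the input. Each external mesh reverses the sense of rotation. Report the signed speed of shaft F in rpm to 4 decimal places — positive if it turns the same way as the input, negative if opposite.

-165.8250 rpm (opposite to input, |ω| = 165.8250 rpm)

Stage 1 [77T→77T]: ω = 201.0000×77/77 = 201.0000 rpm, dir flips to −; running = −201.0000
Stage 2 [66T→62T]: ω = 201.0000×66/62 = 213.9677 rpm, dir flips to +; running = +213.9677
Stage 3 [62T→88T]: ω = 213.9677×62/88 = 150.7500 rpm, dir flips to −; running = −150.7500
Stage 4 [88T→80T]: ω = 150.7500×88/80 = 165.8250 rpm, dir flips to +; running = +165.8250
Stage 5 [16T→16T]: ω = 165.8250×16/16 = 165.8250 rpm, dir flips to −; running = −165.8250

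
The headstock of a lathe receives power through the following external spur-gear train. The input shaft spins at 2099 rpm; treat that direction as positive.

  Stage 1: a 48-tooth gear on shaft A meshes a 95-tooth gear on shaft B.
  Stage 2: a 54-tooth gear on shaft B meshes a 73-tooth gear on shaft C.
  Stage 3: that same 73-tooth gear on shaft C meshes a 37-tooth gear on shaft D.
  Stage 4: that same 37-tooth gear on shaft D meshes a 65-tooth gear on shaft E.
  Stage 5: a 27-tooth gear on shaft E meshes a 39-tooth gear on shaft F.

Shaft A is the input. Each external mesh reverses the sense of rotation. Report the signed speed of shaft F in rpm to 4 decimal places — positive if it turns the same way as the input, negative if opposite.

Stage 1 [48T→95T]: ω = 2099.0000×48/95 = 1060.5474 rpm, dir flips to −; running = −1060.5474
Stage 2 [54T→73T]: ω = 1060.5474×54/73 = 784.5145 rpm, dir flips to +; running = +784.5145
Stage 3 [73T→37T]: ω = 784.5145×73/37 = 1547.8259 rpm, dir flips to −; running = −1547.8259
Stage 4 [37T→65T]: ω = 1547.8259×37/65 = 881.0701 rpm, dir flips to +; running = +881.0701
Stage 5 [27T→39T]: ω = 881.0701×27/39 = 609.9716 rpm, dir flips to −; running = −609.9716

-609.9716 rpm (opposite to input, |ω| = 609.9716 rpm)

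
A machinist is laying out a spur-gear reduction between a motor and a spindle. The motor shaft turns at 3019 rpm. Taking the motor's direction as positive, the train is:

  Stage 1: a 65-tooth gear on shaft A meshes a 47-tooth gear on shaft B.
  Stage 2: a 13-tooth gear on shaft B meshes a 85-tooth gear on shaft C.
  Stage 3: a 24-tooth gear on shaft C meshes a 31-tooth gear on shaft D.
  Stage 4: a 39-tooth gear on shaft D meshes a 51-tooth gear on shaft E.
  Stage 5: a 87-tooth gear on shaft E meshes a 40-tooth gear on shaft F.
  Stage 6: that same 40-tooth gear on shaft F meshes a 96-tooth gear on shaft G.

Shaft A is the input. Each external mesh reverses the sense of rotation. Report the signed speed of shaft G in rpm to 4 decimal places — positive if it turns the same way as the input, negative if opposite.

Stage 1 [65T→47T]: ω = 3019.0000×65/47 = 4175.2128 rpm, dir flips to −; running = −4175.2128
Stage 2 [13T→85T]: ω = 4175.2128×13/85 = 638.5620 rpm, dir flips to +; running = +638.5620
Stage 3 [24T→31T]: ω = 638.5620×24/31 = 494.3705 rpm, dir flips to −; running = −494.3705
Stage 4 [39T→51T]: ω = 494.3705×39/51 = 378.0481 rpm, dir flips to +; running = +378.0481
Stage 5 [87T→40T]: ω = 378.0481×87/40 = 822.2545 rpm, dir flips to −; running = −822.2545
Stage 6 [40T→96T]: ω = 822.2545×40/96 = 342.6061 rpm, dir flips to +; running = +342.6061

+342.6061 rpm (same as input, |ω| = 342.6061 rpm)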